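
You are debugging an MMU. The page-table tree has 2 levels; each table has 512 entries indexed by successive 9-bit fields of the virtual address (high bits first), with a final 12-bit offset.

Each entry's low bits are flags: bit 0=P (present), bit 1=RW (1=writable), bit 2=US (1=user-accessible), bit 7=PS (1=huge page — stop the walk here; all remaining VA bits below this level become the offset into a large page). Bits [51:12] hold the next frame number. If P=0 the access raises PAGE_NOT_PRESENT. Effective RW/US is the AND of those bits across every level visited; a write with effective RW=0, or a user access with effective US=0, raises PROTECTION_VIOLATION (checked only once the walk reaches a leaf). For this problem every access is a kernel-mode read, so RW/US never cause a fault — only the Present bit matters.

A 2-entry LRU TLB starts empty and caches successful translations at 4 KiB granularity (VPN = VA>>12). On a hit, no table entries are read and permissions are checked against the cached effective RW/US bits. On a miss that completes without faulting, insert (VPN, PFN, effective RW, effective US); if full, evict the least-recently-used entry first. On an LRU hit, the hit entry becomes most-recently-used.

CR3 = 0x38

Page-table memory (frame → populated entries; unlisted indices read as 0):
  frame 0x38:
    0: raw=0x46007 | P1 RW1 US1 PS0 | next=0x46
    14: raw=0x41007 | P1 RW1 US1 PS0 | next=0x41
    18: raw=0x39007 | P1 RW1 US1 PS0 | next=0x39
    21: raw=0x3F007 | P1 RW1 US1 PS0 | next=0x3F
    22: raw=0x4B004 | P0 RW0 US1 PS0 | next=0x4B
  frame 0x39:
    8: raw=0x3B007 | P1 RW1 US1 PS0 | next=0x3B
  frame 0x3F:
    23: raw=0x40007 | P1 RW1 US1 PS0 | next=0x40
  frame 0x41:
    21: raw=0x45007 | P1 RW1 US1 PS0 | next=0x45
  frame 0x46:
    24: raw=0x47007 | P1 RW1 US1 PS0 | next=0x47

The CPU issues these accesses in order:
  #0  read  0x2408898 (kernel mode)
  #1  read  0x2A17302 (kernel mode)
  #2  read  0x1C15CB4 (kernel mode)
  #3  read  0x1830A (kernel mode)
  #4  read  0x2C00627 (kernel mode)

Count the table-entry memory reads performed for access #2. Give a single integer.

Per-access translation:
#0 VA=0x2408898 (r,kernel):
  lvl0: tbl 0x38, slot 18 ⇒ 0x39007 (P1/RW1/US1/PS0)
  lvl1: tbl 0x39, slot 8 ⇒ 0x3B007 (P1/RW1/US1/PS0)
  ✓ 0x3B898  — 2 lookups
#1 VA=0x2A17302 (r,kernel):
  lvl0: tbl 0x38, slot 21 ⇒ 0x3F007 (P1/RW1/US1/PS0)
  lvl1: tbl 0x3F, slot 23 ⇒ 0x40007 (P1/RW1/US1/PS0)
  ✓ 0x40302  — 2 lookups
#2 VA=0x1C15CB4 (r,kernel):
  lvl0: tbl 0x38, slot 14 ⇒ 0x41007 (P1/RW1/US1/PS0)
  lvl1: tbl 0x41, slot 21 ⇒ 0x45007 (P1/RW1/US1/PS0)
  ✓ 0x45CB4  — 2 lookups
#3 VA=0x1830A (r,kernel):
  lvl0: tbl 0x38, slot 0 ⇒ 0x46007 (P1/RW1/US1/PS0)
  lvl1: tbl 0x46, slot 24 ⇒ 0x47007 (P1/RW1/US1/PS0)
  ✓ 0x4730A  — 2 lookups
#4 VA=0x2C00627 (r,kernel):
  lvl0: tbl 0x38, slot 22 ⇒ 0x4B004 (P0/RW0/US1/PS0)
  ⇒ fault: PAGE_NOT_PRESENT  — 1 lookups

Entries read for #2: 2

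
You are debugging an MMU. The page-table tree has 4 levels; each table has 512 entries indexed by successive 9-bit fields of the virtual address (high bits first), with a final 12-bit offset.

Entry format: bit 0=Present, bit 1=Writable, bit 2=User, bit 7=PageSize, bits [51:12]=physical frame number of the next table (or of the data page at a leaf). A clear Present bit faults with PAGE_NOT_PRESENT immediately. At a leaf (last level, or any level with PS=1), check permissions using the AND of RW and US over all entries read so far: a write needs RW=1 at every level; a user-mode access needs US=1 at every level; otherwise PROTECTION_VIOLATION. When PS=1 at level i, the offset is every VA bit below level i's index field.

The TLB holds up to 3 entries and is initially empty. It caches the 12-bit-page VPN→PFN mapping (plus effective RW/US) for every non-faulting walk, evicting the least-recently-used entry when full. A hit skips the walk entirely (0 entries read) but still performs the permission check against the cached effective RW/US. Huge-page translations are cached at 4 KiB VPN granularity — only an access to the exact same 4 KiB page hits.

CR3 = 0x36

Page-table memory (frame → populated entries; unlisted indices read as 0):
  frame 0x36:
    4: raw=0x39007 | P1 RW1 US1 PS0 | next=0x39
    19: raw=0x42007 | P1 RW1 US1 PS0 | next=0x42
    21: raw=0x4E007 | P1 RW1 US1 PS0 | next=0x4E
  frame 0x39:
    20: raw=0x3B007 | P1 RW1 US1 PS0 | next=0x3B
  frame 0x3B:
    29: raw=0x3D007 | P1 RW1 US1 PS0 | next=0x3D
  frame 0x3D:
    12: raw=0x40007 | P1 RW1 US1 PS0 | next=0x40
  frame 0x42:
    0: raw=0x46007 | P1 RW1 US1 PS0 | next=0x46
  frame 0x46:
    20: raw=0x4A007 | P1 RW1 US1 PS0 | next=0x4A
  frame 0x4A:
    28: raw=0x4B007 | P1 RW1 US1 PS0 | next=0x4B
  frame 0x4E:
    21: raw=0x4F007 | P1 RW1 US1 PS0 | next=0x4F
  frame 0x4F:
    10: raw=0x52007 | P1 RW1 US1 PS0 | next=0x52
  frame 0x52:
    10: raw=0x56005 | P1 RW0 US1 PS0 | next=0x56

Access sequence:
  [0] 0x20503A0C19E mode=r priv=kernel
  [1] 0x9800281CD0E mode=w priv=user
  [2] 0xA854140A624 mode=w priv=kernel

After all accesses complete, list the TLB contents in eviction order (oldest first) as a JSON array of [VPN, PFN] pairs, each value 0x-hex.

Trace:
#0 VA=0x20503A0C19E (r,kernel):
  [0] read 0x36 idx=4: raw=0x39007 flags P=1 W=1 U=1 S=0
  [1] read 0x39 idx=20: raw=0x3B007 flags P=1 W=1 U=1 S=0
  [2] read 0x3B idx=29: raw=0x3D007 flags P=1 W=1 U=1 S=0
  [3] read 0x3D idx=12: raw=0x40007 flags P=1 W=1 U=1 S=0
  ⇒ phys 0x4019E  [4 reads]
#1 VA=0x9800281CD0E (w,user):
  [0] read 0x36 idx=19: raw=0x42007 flags P=1 W=1 U=1 S=0
  [1] read 0x42 idx=0: raw=0x46007 flags P=1 W=1 U=1 S=0
  [2] read 0x46 idx=20: raw=0x4A007 flags P=1 W=1 U=1 S=0
  [3] read 0x4A idx=28: raw=0x4B007 flags P=1 W=1 U=1 S=0
  ⇒ phys 0x4BD0E  [4 reads]
#2 VA=0xA854140A624 (w,kernel):
  [0] read 0x36 idx=21: raw=0x4E007 flags P=1 W=1 U=1 S=0
  [1] read 0x4E idx=21: raw=0x4F007 flags P=1 W=1 U=1 S=0
  [2] read 0x4F idx=10: raw=0x52007 flags P=1 W=1 U=1 S=0
  [3] read 0x52 idx=10: raw=0x56005 flags P=1 W=0 U=1 S=0
  ⇒ fault: PROTECTION_VIOLATION  — 4 lookups

TLB: [["0x20503A0C", "0x40"], ["0x9800281C", "0x4B"]]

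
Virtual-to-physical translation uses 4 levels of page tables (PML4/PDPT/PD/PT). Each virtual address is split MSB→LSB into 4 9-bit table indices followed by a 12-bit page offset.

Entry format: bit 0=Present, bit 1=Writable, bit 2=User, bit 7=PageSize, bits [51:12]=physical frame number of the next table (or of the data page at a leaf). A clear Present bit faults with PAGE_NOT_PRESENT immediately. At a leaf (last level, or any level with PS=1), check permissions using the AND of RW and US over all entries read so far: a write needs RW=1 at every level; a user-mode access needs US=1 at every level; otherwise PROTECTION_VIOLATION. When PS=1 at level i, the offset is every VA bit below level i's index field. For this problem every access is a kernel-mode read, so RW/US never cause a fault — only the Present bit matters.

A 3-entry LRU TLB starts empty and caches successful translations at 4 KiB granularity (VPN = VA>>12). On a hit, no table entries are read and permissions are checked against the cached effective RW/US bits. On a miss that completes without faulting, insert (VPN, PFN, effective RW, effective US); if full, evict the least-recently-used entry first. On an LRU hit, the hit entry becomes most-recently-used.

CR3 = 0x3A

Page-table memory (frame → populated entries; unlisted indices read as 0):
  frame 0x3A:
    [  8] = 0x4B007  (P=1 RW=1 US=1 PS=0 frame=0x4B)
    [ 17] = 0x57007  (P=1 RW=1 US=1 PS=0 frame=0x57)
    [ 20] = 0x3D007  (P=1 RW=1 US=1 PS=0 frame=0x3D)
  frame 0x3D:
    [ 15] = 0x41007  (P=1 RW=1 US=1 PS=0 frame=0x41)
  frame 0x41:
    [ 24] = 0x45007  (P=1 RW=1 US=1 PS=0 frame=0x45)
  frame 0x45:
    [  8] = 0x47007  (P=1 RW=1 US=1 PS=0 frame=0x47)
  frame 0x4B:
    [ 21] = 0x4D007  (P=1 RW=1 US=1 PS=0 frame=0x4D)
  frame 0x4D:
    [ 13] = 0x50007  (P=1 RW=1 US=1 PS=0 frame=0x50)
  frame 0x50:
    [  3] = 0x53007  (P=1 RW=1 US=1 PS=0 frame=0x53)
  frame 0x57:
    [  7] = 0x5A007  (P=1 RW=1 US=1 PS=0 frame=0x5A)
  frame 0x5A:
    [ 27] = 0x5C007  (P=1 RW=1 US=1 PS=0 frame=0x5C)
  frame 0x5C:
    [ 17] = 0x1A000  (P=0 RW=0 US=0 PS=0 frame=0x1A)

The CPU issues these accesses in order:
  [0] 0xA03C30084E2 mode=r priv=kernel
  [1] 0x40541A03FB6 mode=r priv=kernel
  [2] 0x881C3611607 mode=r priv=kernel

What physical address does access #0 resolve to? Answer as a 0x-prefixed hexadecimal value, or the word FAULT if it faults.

Trace:
#0 VA=0xA03C30084E2 (r,kernel):
  L0: frame=0x3A idx=20 entry=0x3D007 [P=1 RW=1 US=1 PS=0]
  L1: frame=0x3D idx=15 entry=0x41007 [P=1 RW=1 US=1 PS=0]
  L2: frame=0x41 idx=24 entry=0x45007 [P=1 RW=1 US=1 PS=0]
  L3: frame=0x45 idx=8 entry=0x47007 [P=1 RW=1 US=1 PS=0]
  ⇒ phys 0x474E2  [4 reads]
#1 VA=0x40541A03FB6 (r,kernel):
  L0: frame=0x3A idx=8 entry=0x4B007 [P=1 RW=1 US=1 PS=0]
  L1: frame=0x4B idx=21 entry=0x4D007 [P=1 RW=1 US=1 PS=0]
  L2: frame=0x4D idx=13 entry=0x50007 [P=1 RW=1 US=1 PS=0]
  L3: frame=0x50 idx=3 entry=0x53007 [P=1 RW=1 US=1 PS=0]
  ⇒ phys 0x53FB6  [4 reads]
#2 VA=0x881C3611607 (r,kernel):
  L0: frame=0x3A idx=17 entry=0x57007 [P=1 RW=1 US=1 PS=0]
  L1: frame=0x57 idx=7 entry=0x5A007 [P=1 RW=1 US=1 PS=0]
  L2: frame=0x5A idx=27 entry=0x5C007 [P=1 RW=1 US=1 PS=0]
  L3: frame=0x5C idx=17 entry=0x1A000 [P=0 RW=0 US=0 PS=0]
  ✗ PAGE_NOT_PRESENT  [4 reads]

Access #0 PA: 0x474E2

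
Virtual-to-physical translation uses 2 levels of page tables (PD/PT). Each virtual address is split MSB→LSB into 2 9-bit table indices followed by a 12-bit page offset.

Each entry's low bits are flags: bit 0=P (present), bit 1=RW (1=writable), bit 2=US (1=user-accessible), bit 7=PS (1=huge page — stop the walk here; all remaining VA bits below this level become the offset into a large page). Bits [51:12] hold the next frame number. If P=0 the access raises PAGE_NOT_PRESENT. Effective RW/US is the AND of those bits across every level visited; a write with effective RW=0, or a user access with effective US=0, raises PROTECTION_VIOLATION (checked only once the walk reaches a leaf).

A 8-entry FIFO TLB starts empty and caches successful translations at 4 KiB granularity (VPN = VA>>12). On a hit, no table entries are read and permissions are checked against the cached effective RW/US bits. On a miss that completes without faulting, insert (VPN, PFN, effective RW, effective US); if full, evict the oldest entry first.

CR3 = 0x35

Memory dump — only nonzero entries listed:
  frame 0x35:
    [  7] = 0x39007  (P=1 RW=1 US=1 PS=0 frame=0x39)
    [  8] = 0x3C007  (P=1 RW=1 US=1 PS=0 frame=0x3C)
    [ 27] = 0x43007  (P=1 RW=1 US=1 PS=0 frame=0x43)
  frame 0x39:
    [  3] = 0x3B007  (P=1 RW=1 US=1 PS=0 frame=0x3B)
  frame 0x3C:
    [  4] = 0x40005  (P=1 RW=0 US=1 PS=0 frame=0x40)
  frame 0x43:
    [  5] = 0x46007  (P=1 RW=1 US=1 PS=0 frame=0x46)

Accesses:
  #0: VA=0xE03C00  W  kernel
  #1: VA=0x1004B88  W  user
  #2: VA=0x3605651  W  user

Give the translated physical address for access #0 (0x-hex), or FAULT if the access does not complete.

Trace:
#0 VA=0xE03C00 (w,kernel):
  lvl0: tbl 0x35, slot 7 ⇒ 0x39007 (P1/RW1/US1/PS0)
  lvl1: tbl 0x39, slot 3 ⇒ 0x3B007 (P1/RW1/US1/PS0)
  ⇒ phys 0x3BC00  [2 reads]
#1 VA=0x1004B88 (w,user):
  lvl0: tbl 0x35, slot 8 ⇒ 0x3C007 (P1/RW1/US1/PS0)
  lvl1: tbl 0x3C, slot 4 ⇒ 0x40005 (P1/RW0/US1/PS0)
  → PROTECTION_VIOLATION  (2 entries read)
#2 VA=0x3605651 (w,user):
  lvl0: tbl 0x35, slot 27 ⇒ 0x43007 (P1/RW1/US1/PS0)
  lvl1: tbl 0x43, slot 5 ⇒ 0x46007 (P1/RW1/US1/PS0)
  ⇒ phys 0x46651  [2 reads]

Access #0 PA: 0x3BC00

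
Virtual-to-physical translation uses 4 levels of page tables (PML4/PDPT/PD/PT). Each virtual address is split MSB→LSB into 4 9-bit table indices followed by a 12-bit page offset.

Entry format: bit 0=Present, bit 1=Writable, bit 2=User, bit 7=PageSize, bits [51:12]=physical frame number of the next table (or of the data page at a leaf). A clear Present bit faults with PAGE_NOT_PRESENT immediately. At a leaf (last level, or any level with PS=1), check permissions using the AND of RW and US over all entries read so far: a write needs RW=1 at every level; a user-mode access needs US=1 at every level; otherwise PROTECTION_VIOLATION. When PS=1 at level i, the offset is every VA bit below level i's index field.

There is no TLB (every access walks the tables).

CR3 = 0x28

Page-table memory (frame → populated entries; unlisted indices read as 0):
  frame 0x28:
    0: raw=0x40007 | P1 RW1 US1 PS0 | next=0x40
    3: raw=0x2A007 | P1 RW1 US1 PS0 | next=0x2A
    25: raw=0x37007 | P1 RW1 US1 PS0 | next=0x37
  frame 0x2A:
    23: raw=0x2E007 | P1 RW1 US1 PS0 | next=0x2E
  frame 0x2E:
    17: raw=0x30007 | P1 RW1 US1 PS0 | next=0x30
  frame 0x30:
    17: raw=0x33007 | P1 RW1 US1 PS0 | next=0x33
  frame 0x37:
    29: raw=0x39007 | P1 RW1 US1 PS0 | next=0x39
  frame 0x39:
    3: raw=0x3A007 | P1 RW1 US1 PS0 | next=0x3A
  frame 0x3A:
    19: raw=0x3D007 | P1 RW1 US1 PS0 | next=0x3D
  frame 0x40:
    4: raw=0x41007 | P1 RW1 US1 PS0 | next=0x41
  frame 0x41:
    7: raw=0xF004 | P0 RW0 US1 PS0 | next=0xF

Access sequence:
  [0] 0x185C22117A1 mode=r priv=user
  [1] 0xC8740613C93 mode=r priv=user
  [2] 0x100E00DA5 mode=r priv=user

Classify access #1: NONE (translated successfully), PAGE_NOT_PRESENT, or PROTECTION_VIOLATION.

Per-access translation:
#0 VA=0x185C22117A1 (r,user):
  lvl0: tbl 0x28, slot 3 ⇒ 0x2A007 (P1/RW1/US1/PS0)
  lvl1: tbl 0x2A, slot 23 ⇒ 0x2E007 (P1/RW1/US1/PS0)
  lvl2: tbl 0x2E, slot 17 ⇒ 0x30007 (P1/RW1/US1/PS0)
  lvl3: tbl 0x30, slot 17 ⇒ 0x33007 (P1/RW1/US1/PS0)
  ✓ 0x337A1  — 4 lookups
#1 VA=0xC8740613C93 (r,user):
  lvl0: tbl 0x28, slot 25 ⇒ 0x37007 (P1/RW1/US1/PS0)
  lvl1: tbl 0x37, slot 29 ⇒ 0x39007 (P1/RW1/US1/PS0)
  lvl2: tbl 0x39, slot 3 ⇒ 0x3A007 (P1/RW1/US1/PS0)
  lvl3: tbl 0x3A, slot 19 ⇒ 0x3D007 (P1/RW1/US1/PS0)
  ✓ 0x3DC93  — 4 lookups
#2 VA=0x100E00DA5 (r,user):
  lvl0: tbl 0x28, slot 0 ⇒ 0x40007 (P1/RW1/US1/PS0)
  lvl1: tbl 0x40, slot 4 ⇒ 0x41007 (P1/RW1/US1/PS0)
  lvl2: tbl 0x41, slot 7 ⇒ 0xF004 (P0/RW0/US1/PS0)
  ⇒ fault: PAGE_NOT_PRESENT  — 3 lookups

Access #1 fault: NONE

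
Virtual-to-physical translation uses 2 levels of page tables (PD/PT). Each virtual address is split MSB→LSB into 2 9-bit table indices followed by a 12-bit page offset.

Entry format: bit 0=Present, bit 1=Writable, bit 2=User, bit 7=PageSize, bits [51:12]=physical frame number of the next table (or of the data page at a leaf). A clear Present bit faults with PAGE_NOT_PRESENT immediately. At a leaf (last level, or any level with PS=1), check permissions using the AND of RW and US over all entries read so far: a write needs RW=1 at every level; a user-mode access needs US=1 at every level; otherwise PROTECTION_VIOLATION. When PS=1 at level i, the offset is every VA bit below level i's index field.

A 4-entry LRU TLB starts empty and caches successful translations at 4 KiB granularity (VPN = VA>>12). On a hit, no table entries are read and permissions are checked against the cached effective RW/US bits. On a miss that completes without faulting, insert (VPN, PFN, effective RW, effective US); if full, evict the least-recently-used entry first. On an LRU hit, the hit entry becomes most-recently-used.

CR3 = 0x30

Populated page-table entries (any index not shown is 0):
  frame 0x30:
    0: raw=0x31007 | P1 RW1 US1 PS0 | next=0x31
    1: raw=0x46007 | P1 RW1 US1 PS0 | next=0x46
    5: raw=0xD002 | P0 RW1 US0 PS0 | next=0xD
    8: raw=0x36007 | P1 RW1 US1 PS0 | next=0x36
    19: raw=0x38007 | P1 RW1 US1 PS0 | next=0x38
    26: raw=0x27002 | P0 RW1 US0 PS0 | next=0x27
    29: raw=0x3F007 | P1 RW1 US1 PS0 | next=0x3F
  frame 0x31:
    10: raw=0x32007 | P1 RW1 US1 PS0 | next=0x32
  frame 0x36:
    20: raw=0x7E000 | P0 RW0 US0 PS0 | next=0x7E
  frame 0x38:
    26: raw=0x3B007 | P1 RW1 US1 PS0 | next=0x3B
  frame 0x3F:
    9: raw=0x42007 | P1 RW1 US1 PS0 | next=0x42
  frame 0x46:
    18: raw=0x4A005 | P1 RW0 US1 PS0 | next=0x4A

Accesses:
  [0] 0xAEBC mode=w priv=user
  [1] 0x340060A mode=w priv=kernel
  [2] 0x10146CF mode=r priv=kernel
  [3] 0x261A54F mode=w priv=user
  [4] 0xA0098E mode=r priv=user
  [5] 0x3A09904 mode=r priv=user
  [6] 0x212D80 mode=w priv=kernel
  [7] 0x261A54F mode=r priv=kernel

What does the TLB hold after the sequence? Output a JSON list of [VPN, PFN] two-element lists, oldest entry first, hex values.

Walk each access:
#0 VA=0xAEBC (w,user):
  L0 @0x30[0] → 0x31007  P=1,RW=1,US=1,PS=0
  L1 @0x31[10] → 0x32007  P=1,RW=1,US=1,PS=0
  ✓ 0x32EBC  — 2 lookups
#1 VA=0x340060A (w,kernel):
  L0 @0x30[26] → 0x27002  P=0,RW=1,US=0,PS=0
  → PAGE_NOT_PRESENT  (1 entries read)
#2 VA=0x10146CF (r,kernel):
  L0 @0x30[8] → 0x36007  P=1,RW=1,US=1,PS=0
  L1 @0x36[20] → 0x7E000  P=0,RW=0,US=0,PS=0
  → PAGE_NOT_PRESENT  (2 entries read)
#3 VA=0x261A54F (w,user):
  L0 @0x30[19] → 0x38007  P=1,RW=1,US=1,PS=0
  L1 @0x38[26] → 0x3B007  P=1,RW=1,US=1,PS=0
  ✓ 0x3B54F  — 2 lookups
#4 VA=0xA0098E (r,user):
  L0 @0x30[5] → 0xD002  P=0,RW=1,US=0,PS=0
  → PAGE_NOT_PRESENT  (1 entries read)
#5 VA=0x3A09904 (r,user):
  L0 @0x30[29] → 0x3F007  P=1,RW=1,US=1,PS=0
  L1 @0x3F[9] → 0x42007  P=1,RW=1,US=1,PS=0
  ✓ 0x42904  — 2 lookups
#6 VA=0x212D80 (w,kernel):
  L0 @0x30[1] → 0x46007  P=1,RW=1,US=1,PS=0
  L1 @0x46[18] → 0x4A005  P=1,RW=0,US=1,PS=0
  → PROTECTION_VIOLATION  (2 entries read)
#7 VA=0x261A54F (r,kernel):
  TLB hit vpn=0x261A → PA=0x3B54F

TLB: [["0xA", "0x32"], ["0x3A09", "0x42"], ["0x261A", "0x3B"]]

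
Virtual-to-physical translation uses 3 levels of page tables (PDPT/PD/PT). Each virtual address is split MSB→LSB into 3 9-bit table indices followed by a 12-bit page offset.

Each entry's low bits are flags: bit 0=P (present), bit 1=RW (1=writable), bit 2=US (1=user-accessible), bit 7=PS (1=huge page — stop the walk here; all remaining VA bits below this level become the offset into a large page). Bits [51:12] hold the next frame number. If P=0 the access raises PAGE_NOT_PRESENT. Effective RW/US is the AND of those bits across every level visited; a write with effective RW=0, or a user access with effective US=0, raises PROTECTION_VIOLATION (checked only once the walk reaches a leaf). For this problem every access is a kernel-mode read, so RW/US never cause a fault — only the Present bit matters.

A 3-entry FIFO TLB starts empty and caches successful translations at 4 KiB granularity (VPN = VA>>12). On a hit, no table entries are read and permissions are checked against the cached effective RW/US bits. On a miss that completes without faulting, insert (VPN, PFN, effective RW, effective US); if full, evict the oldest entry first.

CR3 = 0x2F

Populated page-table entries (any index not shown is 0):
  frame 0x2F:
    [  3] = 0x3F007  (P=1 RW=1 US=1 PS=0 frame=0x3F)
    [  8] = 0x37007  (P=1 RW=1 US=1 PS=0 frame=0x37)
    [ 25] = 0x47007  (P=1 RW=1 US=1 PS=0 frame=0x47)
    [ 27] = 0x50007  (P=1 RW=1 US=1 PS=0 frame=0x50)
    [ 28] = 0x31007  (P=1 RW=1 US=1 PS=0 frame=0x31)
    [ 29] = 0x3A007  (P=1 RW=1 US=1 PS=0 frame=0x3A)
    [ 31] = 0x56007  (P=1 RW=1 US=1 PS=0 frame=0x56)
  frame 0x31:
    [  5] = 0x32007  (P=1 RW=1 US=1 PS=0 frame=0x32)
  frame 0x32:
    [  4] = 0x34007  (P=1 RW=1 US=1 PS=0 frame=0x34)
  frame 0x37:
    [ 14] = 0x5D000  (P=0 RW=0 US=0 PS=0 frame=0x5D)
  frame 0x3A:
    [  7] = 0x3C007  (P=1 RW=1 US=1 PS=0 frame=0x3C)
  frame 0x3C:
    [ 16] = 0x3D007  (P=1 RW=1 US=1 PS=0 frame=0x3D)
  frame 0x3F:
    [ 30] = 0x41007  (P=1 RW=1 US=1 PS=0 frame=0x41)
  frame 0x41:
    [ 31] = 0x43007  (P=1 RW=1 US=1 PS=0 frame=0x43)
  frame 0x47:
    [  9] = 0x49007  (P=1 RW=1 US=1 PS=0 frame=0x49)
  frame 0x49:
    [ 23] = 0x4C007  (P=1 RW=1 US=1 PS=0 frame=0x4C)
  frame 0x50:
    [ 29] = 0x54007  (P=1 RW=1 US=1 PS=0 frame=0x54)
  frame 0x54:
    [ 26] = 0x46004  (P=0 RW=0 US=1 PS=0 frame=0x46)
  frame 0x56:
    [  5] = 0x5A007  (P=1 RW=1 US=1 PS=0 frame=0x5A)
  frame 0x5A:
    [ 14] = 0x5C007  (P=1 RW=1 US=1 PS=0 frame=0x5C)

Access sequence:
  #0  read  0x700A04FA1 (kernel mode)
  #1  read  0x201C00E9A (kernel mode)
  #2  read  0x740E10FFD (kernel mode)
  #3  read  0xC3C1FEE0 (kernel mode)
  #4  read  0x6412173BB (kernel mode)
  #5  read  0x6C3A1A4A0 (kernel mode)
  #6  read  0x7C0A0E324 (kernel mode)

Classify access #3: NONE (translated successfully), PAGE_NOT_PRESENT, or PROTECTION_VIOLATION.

Walk each access:
#0 VA=0x700A04FA1 (r,kernel):
  L0 @0x2F[28] → 0x31007  P=1,RW=1,US=1,PS=0
  L1 @0x31[5] → 0x32007  P=1,RW=1,US=1,PS=0
  L2 @0x32[4] → 0x34007  P=1,RW=1,US=1,PS=0
  ⇒ phys 0x34FA1  [3 reads]
#1 VA=0x201C00E9A (r,kernel):
  L0 @0x2F[8] → 0x37007  P=1,RW=1,US=1,PS=0
  L1 @0x37[14] → 0x5D000  P=0,RW=0,US=0,PS=0
  ✗ PAGE_NOT_PRESENT  [2 reads]
#2 VA=0x740E10FFD (r,kernel):
  L0 @0x2F[29] → 0x3A007  P=1,RW=1,US=1,PS=0
  L1 @0x3A[7] → 0x3C007  P=1,RW=1,US=1,PS=0
  L2 @0x3C[16] → 0x3D007  P=1,RW=1,US=1,PS=0
  ⇒ phys 0x3DFFD  [3 reads]
#3 VA=0xC3C1FEE0 (r,kernel):
  L0 @0x2F[3] → 0x3F007  P=1,RW=1,US=1,PS=0
  L1 @0x3F[30] → 0x41007  P=1,RW=1,US=1,PS=0
  L2 @0x41[31] → 0x43007  P=1,RW=1,US=1,PS=0
  ⇒ phys 0x43EE0  [3 reads]
#4 VA=0x6412173BB (r,kernel):
  L0 @0x2F[25] → 0x47007  P=1,RW=1,US=1,PS=0
  L1 @0x47[9] → 0x49007  P=1,RW=1,US=1,PS=0
  L2 @0x49[23] → 0x4C007  P=1,RW=1,US=1,PS=0
  ⇒ phys 0x4C3BB  [3 reads]
#5 VA=0x6C3A1A4A0 (r,kernel):
  L0 @0x2F[27] → 0x50007  P=1,RW=1,US=1,PS=0
  L1 @0x50[29] → 0x54007  P=1,RW=1,US=1,PS=0
  L2 @0x54[26] → 0x46004  P=0,RW=0,US=1,PS=0
  ✗ PAGE_NOT_PRESENT  [3 reads]
#6 VA=0x7C0A0E324 (r,kernel):
  L0 @0x2F[31] → 0x56007  P=1,RW=1,US=1,PS=0
  L1 @0x56[5] → 0x5A007  P=1,RW=1,US=1,PS=0
  L2 @0x5A[14] → 0x5C007  P=1,RW=1,US=1,PS=0
  ⇒ phys 0x5C324  [3 reads]

Access #3 fault: NONE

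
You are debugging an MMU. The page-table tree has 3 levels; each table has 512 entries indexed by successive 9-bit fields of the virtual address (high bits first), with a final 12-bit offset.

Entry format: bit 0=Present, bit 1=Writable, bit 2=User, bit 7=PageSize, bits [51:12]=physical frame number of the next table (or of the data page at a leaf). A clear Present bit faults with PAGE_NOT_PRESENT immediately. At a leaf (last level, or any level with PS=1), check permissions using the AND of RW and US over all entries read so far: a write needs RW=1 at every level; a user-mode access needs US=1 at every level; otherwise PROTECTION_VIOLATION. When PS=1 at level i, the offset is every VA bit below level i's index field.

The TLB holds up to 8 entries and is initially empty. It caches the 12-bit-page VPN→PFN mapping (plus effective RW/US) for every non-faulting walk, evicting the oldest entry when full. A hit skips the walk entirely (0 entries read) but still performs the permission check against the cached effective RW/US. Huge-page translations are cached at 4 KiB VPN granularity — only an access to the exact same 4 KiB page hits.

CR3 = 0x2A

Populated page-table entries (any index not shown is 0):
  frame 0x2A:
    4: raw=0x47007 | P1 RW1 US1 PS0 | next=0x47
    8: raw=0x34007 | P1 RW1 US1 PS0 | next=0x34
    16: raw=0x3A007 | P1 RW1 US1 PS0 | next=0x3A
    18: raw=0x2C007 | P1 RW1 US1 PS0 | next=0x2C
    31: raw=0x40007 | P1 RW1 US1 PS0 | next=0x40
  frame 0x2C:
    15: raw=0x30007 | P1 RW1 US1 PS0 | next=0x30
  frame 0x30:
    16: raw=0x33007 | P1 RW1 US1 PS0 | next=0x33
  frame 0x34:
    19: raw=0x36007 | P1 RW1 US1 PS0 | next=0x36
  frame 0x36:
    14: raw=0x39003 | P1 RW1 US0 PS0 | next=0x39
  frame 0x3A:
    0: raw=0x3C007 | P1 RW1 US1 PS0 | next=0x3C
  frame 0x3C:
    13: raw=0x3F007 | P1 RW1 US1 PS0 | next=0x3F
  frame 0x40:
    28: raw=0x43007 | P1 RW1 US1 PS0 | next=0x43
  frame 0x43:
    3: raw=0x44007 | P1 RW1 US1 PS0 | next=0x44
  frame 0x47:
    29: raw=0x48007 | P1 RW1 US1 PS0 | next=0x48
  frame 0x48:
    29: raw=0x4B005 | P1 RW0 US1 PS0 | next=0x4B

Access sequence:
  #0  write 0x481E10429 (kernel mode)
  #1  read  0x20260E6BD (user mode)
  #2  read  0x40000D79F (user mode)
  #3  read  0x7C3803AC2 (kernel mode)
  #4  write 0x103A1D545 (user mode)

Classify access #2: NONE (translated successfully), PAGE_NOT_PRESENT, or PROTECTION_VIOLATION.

Walk each access:
#0 VA=0x481E10429 (w,kernel):
  lvl0: tbl 0x2A, slot 18 ⇒ 0x2C007 (P1/RW1/US1/PS0)
  lvl1: tbl 0x2C, slot 15 ⇒ 0x30007 (P1/RW1/US1/PS0)
  lvl2: tbl 0x30, slot 16 ⇒ 0x33007 (P1/RW1/US1/PS0)
  → PA=0x33429  (3 entries read)
#1 VA=0x20260E6BD (r,user):
  lvl0: tbl 0x2A, slot 8 ⇒ 0x34007 (P1/RW1/US1/PS0)
  lvl1: tbl 0x34, slot 19 ⇒ 0x36007 (P1/RW1/US1/PS0)
  lvl2: tbl 0x36, slot 14 ⇒ 0x39003 (P1/RW1/US0/PS0)
  ✗ PROTECTION_VIOLATION  [3 reads]
#2 VA=0x40000D79F (r,user):
  lvl0: tbl 0x2A, slot 16 ⇒ 0x3A007 (P1/RW1/US1/PS0)
  lvl1: tbl 0x3A, slot 0 ⇒ 0x3C007 (P1/RW1/US1/PS0)
  lvl2: tbl 0x3C, slot 13 ⇒ 0x3F007 (P1/RW1/US1/PS0)
  → PA=0x3F79F  (3 entries read)
#3 VA=0x7C3803AC2 (r,kernel):
  lvl0: tbl 0x2A, slot 31 ⇒ 0x40007 (P1/RW1/US1/PS0)
  lvl1: tbl 0x40, slot 28 ⇒ 0x43007 (P1/RW1/US1/PS0)
  lvl2: tbl 0x43, slot 3 ⇒ 0x44007 (P1/RW1/US1/PS0)
  → PA=0x44AC2  (3 entries read)
#4 VA=0x103A1D545 (w,user):
  lvl0: tbl 0x2A, slot 4 ⇒ 0x47007 (P1/RW1/US1/PS0)
  lvl1: tbl 0x47, slot 29 ⇒ 0x48007 (P1/RW1/US1/PS0)
  lvl2: tbl 0x48, slot 29 ⇒ 0x4B005 (P1/RW0/US1/PS0)
  ✗ PROTECTION_VIOLATION  [3 reads]

Access #2 fault: NONE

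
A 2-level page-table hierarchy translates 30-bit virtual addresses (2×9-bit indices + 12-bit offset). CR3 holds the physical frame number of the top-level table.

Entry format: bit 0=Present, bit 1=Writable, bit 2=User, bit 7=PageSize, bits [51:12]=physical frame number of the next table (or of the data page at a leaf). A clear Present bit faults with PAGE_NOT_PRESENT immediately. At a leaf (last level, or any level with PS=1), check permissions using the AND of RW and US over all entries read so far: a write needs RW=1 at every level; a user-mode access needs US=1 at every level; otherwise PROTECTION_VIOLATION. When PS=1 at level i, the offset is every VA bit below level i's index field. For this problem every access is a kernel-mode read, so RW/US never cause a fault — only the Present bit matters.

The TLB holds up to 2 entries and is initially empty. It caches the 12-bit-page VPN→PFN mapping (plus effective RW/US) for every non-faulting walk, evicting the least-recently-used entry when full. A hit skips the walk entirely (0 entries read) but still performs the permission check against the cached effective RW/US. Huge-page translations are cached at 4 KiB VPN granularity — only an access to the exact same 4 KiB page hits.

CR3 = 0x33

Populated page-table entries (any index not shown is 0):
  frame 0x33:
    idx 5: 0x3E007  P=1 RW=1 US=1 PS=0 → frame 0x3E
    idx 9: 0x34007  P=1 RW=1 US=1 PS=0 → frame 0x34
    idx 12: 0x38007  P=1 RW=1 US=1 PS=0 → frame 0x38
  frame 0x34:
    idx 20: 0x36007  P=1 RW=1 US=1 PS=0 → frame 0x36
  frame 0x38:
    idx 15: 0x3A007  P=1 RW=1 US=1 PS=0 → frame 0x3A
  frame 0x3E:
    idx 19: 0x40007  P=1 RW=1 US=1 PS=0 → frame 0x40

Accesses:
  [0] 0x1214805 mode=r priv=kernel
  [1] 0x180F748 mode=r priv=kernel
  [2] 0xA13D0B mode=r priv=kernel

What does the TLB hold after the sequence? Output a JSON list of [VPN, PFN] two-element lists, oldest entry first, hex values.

Per-access translation:
#0 VA=0x1214805 (r,kernel):
  lvl0: tbl 0x33, slot 9 ⇒ 0x34007 (P1/RW1/US1/PS0)
  lvl1: tbl 0x34, slot 20 ⇒ 0x36007 (P1/RW1/US1/PS0)
  ⇒ phys 0x36805  [2 reads]
#1 VA=0x180F748 (r,kernel):
  lvl0: tbl 0x33, slot 12 ⇒ 0x38007 (P1/RW1/US1/PS0)
  lvl1: tbl 0x38, slot 15 ⇒ 0x3A007 (P1/RW1/US1/PS0)
  ⇒ phys 0x3A748  [2 reads]
#2 VA=0xA13D0B (r,kernel):
  lvl0: tbl 0x33, slot 5 ⇒ 0x3E007 (P1/RW1/US1/PS0)
  lvl1: tbl 0x3E, slot 19 ⇒ 0x40007 (P1/RW1/US1/PS0)
  ⇒ phys 0x40D0B  [2 reads]

TLB: [["0x180F", "0x3A"], ["0xA13", "0x40"]]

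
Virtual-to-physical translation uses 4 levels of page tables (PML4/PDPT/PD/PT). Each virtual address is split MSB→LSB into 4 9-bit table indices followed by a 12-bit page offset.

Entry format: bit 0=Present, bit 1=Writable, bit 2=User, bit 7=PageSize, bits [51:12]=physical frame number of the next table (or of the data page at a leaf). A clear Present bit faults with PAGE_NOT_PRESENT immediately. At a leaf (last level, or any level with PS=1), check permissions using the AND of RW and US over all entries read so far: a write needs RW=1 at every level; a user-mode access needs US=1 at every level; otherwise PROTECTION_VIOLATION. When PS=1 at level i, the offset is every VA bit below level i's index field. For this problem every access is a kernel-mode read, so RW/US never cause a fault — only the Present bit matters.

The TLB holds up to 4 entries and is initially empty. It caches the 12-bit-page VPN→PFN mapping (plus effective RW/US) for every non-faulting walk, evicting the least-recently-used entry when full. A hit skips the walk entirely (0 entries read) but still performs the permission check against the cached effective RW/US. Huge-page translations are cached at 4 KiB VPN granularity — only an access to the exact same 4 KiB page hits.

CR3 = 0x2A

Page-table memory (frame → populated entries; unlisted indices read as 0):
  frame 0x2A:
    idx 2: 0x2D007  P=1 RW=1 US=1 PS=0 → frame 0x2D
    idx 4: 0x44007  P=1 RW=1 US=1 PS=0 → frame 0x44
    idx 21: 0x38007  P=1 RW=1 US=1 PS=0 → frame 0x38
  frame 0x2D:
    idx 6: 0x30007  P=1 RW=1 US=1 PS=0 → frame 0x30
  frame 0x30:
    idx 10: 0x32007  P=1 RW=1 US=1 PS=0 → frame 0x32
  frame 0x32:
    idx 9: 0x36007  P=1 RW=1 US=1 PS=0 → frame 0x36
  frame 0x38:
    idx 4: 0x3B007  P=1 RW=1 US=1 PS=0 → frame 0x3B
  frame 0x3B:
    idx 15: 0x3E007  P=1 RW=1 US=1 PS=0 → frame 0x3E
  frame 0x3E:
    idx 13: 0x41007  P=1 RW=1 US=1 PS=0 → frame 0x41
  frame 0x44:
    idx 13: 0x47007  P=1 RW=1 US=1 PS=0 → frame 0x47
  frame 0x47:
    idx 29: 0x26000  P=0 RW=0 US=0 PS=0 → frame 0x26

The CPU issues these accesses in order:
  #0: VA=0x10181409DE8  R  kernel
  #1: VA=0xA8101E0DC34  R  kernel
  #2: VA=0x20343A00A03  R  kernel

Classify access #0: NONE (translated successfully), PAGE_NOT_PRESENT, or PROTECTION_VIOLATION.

Trace:
#0 VA=0x10181409DE8 (r,kernel):
  L0 @0x2A[2] → 0x2D007  P=1,RW=1,US=1,PS=0
  L1 @0x2D[6] → 0x30007  P=1,RW=1,US=1,PS=0
  L2 @0x30[10] → 0x32007  P=1,RW=1,US=1,PS=0
  L3 @0x32[9] → 0x36007  P=1,RW=1,US=1,PS=0
  ✓ 0x36DE8  — 4 lookups
#1 VA=0xA8101E0DC34 (r,kernel):
  L0 @0x2A[21] → 0x38007  P=1,RW=1,US=1,PS=0
  L1 @0x38[4] → 0x3B007  P=1,RW=1,US=1,PS=0
  L2 @0x3B[15] → 0x3E007  P=1,RW=1,US=1,PS=0
  L3 @0x3E[13] → 0x41007  P=1,RW=1,US=1,PS=0
  ✓ 0x41C34  — 4 lookups
#2 VA=0x20343A00A03 (r,kernel):
  L0 @0x2A[4] → 0x44007  P=1,RW=1,US=1,PS=0
  L1 @0x44[13] → 0x47007  P=1,RW=1,US=1,PS=0
  L2 @0x47[29] → 0x26000  P=0,RW=0,US=0,PS=0
  ⇒ fault: PAGE_NOT_PRESENT  — 3 lookups

Access #0 fault: NONE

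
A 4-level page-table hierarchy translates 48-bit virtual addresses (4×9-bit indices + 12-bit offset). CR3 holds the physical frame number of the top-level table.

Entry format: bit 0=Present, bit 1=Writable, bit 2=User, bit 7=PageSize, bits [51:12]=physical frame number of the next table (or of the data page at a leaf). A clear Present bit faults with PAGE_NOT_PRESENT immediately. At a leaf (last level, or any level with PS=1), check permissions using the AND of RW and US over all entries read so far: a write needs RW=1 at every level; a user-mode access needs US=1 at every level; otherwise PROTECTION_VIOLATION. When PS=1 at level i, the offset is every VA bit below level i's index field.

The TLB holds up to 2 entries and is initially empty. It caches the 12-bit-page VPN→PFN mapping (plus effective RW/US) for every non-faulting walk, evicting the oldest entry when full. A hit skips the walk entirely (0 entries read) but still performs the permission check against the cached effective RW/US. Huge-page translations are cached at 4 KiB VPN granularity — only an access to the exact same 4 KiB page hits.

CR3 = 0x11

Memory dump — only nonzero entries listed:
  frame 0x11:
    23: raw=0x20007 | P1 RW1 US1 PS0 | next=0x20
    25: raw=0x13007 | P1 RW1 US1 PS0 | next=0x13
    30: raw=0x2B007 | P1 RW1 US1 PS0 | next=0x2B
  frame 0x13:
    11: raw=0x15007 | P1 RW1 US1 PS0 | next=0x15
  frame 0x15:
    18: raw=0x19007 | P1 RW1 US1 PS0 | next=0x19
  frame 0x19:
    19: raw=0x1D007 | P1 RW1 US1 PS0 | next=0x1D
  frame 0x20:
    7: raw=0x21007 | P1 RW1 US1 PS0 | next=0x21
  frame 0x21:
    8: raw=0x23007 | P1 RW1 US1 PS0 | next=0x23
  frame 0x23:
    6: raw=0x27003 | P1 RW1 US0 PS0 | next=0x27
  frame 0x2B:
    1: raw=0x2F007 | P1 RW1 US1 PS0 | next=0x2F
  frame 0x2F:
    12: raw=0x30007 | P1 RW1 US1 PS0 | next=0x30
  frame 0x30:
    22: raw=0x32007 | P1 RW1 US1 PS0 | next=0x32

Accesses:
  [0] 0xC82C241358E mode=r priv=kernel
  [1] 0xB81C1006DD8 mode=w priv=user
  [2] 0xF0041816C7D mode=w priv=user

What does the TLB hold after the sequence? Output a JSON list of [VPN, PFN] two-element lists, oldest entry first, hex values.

Per-access translation:
#0 VA=0xC82C241358E (r,kernel):
  L0: frame=0x11 idx=25 entry=0x13007 [P=1 RW=1 US=1 PS=0]
  L1: frame=0x13 idx=11 entry=0x15007 [P=1 RW=1 US=1 PS=0]
  L2: frame=0x15 idx=18 entry=0x19007 [P=1 RW=1 US=1 PS=0]
  L3: frame=0x19 idx=19 entry=0x1D007 [P=1 RW=1 US=1 PS=0]
  ✓ 0x1D58E  — 4 lookups
#1 VA=0xB81C1006DD8 (w,user):
  L0: frame=0x11 idx=23 entry=0x20007 [P=1 RW=1 US=1 PS=0]
  L1: frame=0x20 idx=7 entry=0x21007 [P=1 RW=1 US=1 PS=0]
  L2: frame=0x21 idx=8 entry=0x23007 [P=1 RW=1 US=1 PS=0]
  L3: frame=0x23 idx=6 entry=0x27003 [P=1 RW=1 US=0 PS=0]
  → PROTECTION_VIOLATION  (4 entries read)
#2 VA=0xF0041816C7D (w,user):
  L0: frame=0x11 idx=30 entry=0x2B007 [P=1 RW=1 US=1 PS=0]
  L1: frame=0x2B idx=1 entry=0x2F007 [P=1 RW=1 US=1 PS=0]
  L2: frame=0x2F idx=12 entry=0x30007 [P=1 RW=1 US=1 PS=0]
  L3: frame=0x30 idx=22 entry=0x32007 [P=1 RW=1 US=1 PS=0]
  ✓ 0x32C7D  — 4 lookups

TLB: [["0xC82C2413", "0x1D"], ["0xF0041816", "0x32"]]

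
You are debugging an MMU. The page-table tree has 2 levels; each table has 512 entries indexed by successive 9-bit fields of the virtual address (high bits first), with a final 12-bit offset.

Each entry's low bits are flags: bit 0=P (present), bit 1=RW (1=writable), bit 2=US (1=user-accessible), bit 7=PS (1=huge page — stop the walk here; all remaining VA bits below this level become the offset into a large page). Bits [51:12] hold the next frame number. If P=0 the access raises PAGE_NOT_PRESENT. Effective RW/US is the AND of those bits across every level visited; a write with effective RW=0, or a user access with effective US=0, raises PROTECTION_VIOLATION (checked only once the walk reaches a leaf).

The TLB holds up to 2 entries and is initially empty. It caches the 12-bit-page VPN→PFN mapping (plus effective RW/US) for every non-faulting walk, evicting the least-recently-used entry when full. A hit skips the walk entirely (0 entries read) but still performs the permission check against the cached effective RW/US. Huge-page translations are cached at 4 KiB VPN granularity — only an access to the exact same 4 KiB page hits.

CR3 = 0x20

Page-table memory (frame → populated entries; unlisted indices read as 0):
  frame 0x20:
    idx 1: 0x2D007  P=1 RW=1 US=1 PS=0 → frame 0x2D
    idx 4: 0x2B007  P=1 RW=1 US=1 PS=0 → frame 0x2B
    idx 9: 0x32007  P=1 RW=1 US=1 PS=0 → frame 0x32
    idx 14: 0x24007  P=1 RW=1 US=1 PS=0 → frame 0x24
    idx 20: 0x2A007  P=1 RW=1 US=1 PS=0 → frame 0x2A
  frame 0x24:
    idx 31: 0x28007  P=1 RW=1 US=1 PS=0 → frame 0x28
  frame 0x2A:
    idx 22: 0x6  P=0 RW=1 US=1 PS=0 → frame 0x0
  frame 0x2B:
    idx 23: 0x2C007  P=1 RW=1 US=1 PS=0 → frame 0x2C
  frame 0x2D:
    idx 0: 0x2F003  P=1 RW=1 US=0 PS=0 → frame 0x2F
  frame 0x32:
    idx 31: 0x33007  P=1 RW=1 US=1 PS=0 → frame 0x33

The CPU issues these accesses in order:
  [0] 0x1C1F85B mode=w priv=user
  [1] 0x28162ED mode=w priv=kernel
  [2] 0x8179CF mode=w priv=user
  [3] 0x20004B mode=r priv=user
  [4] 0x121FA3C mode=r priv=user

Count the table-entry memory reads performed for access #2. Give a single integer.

Per-access translation:
#0 VA=0x1C1F85B (w,user):
  L0: frame=0x20 idx=14 entry=0x24007 [P=1 RW=1 US=1 PS=0]
  L1: frame=0x24 idx=31 entry=0x28007 [P=1 RW=1 US=1 PS=0]
  ⇒ phys 0x2885B  [2 reads]
#1 VA=0x28162ED (w,kernel):
  L0: frame=0x20 idx=20 entry=0x2A007 [P=1 RW=1 US=1 PS=0]
  L1: frame=0x2A idx=22 entry=0x6 [P=0 RW=1 US=1 PS=0]
  → PAGE_NOT_PRESENT  (2 entries read)
#2 VA=0x8179CF (w,user):
  L0: frame=0x20 idx=4 entry=0x2B007 [P=1 RW=1 US=1 PS=0]
  L1: frame=0x2B idx=23 entry=0x2C007 [P=1 RW=1 US=1 PS=0]
  ⇒ phys 0x2C9CF  [2 reads]
#3 VA=0x20004B (r,user):
  L0: frame=0x20 idx=1 entry=0x2D007 [P=1 RW=1 US=1 PS=0]
  L1: frame=0x2D idx=0 entry=0x2F003 [P=1 RW=1 US=0 PS=0]
  → PROTECTION_VIOLATION  (2 entries read)
#4 VA=0x121FA3C (r,user):
  L0: frame=0x20 idx=9 entry=0x32007 [P=1 RW=1 US=1 PS=0]
  L1: frame=0x32 idx=31 entry=0x33007 [P=1 RW=1 US=1 PS=0]
  ⇒ phys 0x33A3C  [2 reads]

Entries read for #2: 2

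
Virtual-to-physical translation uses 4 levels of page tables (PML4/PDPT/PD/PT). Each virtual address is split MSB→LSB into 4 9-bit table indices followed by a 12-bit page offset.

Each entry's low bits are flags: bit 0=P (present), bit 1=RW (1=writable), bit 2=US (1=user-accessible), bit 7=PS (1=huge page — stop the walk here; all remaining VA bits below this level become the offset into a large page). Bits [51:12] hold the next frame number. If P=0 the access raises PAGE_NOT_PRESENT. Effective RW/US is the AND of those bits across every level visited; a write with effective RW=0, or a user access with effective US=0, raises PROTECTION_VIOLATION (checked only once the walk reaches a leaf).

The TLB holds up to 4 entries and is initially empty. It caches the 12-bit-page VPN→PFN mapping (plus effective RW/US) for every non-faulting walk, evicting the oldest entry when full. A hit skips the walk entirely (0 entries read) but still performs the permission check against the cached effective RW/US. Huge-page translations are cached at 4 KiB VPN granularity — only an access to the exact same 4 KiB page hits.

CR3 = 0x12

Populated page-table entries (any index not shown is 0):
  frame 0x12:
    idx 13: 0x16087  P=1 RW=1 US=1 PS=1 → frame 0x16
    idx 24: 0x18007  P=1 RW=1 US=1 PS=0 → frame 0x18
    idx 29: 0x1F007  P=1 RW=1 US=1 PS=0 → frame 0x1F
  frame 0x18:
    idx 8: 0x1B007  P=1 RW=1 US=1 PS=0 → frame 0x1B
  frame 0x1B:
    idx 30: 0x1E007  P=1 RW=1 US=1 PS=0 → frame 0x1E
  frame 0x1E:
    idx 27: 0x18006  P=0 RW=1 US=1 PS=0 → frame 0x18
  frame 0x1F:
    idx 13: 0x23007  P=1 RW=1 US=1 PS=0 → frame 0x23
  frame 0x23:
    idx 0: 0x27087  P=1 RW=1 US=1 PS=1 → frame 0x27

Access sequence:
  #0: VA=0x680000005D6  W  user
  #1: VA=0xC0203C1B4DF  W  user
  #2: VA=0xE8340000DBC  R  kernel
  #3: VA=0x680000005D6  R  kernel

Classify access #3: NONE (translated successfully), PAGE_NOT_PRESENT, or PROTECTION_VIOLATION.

Walk each access:
#0 VA=0x680000005D6 (w,user):
  [0] read 0x12 idx=13: raw=0x16087 flags P=1 W=1 U=1 S=1
  ✓ 0x165D6 (huge @L0)  — 1 lookups
#1 VA=0xC0203C1B4DF (w,user):
  [0] read 0x12 idx=24: raw=0x18007 flags P=1 W=1 U=1 S=0
  [1] read 0x18 idx=8: raw=0x1B007 flags P=1 W=1 U=1 S=0
  [2] read 0x1B idx=30: raw=0x1E007 flags P=1 W=1 U=1 S=0
  [3] read 0x1E idx=27: raw=0x18006 flags P=0 W=1 U=1 S=0
  ✗ PAGE_NOT_PRESENT  [4 reads]
#2 VA=0xE8340000DBC (r,kernel):
  [0] read 0x12 idx=29: raw=0x1F007 flags P=1 W=1 U=1 S=0
  [1] read 0x1F idx=13: raw=0x23007 flags P=1 W=1 U=1 S=0
  [2] read 0x23 idx=0: raw=0x27087 flags P=1 W=1 U=1 S=1
  ✓ 0x27DBC (huge @L2)  — 3 lookups
#3 VA=0x680000005D6 (r,kernel):
  TLB hit vpn=0x68000000 → PA=0x165D6

Access #3 fault: NONE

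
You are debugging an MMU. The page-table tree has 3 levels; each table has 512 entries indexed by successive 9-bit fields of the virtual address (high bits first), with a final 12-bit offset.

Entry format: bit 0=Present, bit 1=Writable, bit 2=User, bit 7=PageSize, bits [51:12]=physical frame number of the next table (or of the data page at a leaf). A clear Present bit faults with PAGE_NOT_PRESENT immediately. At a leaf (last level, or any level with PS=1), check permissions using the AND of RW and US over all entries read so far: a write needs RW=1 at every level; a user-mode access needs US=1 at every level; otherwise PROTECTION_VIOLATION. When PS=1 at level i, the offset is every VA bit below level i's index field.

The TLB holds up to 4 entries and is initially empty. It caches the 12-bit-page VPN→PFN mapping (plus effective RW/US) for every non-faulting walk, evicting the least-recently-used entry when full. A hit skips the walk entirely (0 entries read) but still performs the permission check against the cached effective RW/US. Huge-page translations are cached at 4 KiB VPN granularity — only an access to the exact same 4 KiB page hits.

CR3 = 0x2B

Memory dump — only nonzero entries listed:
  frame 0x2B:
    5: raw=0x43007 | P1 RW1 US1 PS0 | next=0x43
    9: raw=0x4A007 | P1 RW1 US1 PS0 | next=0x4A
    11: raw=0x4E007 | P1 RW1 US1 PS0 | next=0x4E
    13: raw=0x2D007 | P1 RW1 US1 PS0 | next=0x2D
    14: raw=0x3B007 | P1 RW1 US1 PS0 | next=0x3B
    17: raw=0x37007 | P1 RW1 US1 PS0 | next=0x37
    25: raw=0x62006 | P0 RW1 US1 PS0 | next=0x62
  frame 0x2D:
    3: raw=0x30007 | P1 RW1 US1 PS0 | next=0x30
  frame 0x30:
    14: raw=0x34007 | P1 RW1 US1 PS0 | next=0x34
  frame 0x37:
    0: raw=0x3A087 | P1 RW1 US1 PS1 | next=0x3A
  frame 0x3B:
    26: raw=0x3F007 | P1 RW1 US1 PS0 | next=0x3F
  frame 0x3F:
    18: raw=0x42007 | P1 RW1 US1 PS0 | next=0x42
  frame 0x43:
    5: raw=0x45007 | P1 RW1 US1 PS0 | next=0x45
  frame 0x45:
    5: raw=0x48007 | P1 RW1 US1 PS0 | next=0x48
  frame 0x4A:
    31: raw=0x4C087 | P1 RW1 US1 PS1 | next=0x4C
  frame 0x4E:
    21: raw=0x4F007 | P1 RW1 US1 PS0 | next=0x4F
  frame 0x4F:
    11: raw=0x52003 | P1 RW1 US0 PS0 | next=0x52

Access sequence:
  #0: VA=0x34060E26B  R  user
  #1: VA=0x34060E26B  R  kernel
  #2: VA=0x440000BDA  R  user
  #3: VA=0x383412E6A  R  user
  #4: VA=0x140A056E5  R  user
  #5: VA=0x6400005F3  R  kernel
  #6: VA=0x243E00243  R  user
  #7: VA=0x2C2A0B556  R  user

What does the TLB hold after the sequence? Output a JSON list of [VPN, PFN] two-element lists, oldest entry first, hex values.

Walk each access:
#0 VA=0x34060E26B (r,user):
  L0: frame=0x2B idx=13 entry=0x2D007 [P=1 RW=1 US=1 PS=0]
  L1: frame=0x2D idx=3 entry=0x30007 [P=1 RW=1 US=1 PS=0]
  L2: frame=0x30 idx=14 entry=0x34007 [P=1 RW=1 US=1 PS=0]
  → PA=0x3426B  (3 entries read)
#1 VA=0x34060E26B (r,kernel):
  TLB hit vpn=0x34060E → PA=0x3426B
#2 VA=0x440000BDA (r,user):
  L0: frame=0x2B idx=17 entry=0x37007 [P=1 RW=1 US=1 PS=0]
  L1: frame=0x37 idx=0 entry=0x3A087 [P=1 RW=1 US=1 PS=1]
  → PA=0x3ABDA (huge @L1)  (2 entries read)
#3 VA=0x383412E6A (r,user):
  L0: frame=0x2B idx=14 entry=0x3B007 [P=1 RW=1 US=1 PS=0]
  L1: frame=0x3B idx=26 entry=0x3F007 [P=1 RW=1 US=1 PS=0]
  L2: frame=0x3F idx=18 entry=0x42007 [P=1 RW=1 US=1 PS=0]
  → PA=0x42E6A  (3 entries read)
#4 VA=0x140A056E5 (r,user):
  L0: frame=0x2B idx=5 entry=0x43007 [P=1 RW=1 US=1 PS=0]
  L1: frame=0x43 idx=5 entry=0x45007 [P=1 RW=1 US=1 PS=0]
  L2: frame=0x45 idx=5 entry=0x48007 [P=1 RW=1 US=1 PS=0]
  → PA=0x486E5  (3 entries read)
#5 VA=0x6400005F3 (r,kernel):
  L0: frame=0x2B idx=25 entry=0x62006 [P=0 RW=1 US=1 PS=0]
  ✗ PAGE_NOT_PRESENT  [1 reads]
#6 VA=0x243E00243 (r,user):
  L0: frame=0x2B idx=9 entry=0x4A007 [P=1 RW=1 US=1 PS=0]
  L1: frame=0x4A idx=31 entry=0x4C087 [P=1 RW=1 US=1 PS=1]
  → PA=0x4C243 (huge @L1)  (2 entries read)
#7 VA=0x2C2A0B556 (r,user):
  L0: frame=0x2B idx=11 entry=0x4E007 [P=1 RW=1 US=1 PS=0]
  L1: frame=0x4E idx=21 entry=0x4F007 [P=1 RW=1 US=1 PS=0]
  L2: frame=0x4F idx=11 entry=0x52003 [P=1 RW=1 US=0 PS=0]
  ✗ PROTECTION_VIOLATION  [3 reads]

TLB: [["0x440000", "0x3A"], ["0x383412", "0x42"], ["0x140A05", "0x48"], ["0x243E00", "0x4C"]]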